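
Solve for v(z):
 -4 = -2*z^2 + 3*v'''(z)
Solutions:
 v(z) = C1 + C2*z + C3*z^2 + z^5/90 - 2*z^3/9


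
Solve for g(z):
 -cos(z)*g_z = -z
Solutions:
 g(z) = C1 + Integral(z/cos(z), z)


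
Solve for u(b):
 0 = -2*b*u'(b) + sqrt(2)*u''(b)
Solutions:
 u(b) = C1 + C2*erfi(2^(3/4)*b/2)


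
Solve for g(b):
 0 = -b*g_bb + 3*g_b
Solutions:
 g(b) = C1 + C2*b^4


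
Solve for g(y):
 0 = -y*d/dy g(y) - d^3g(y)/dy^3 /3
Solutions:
 g(y) = C1 + Integral(C2*airyai(-3^(1/3)*y) + C3*airybi(-3^(1/3)*y), y)


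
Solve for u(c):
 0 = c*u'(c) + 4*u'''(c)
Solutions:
 u(c) = C1 + Integral(C2*airyai(-2^(1/3)*c/2) + C3*airybi(-2^(1/3)*c/2), c)


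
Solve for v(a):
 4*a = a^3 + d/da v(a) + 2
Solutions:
 v(a) = C1 - a^4/4 + 2*a^2 - 2*a


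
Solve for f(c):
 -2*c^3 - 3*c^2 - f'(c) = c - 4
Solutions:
 f(c) = C1 - c^4/2 - c^3 - c^2/2 + 4*c


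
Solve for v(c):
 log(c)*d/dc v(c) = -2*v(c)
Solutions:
 v(c) = C1*exp(-2*li(c))


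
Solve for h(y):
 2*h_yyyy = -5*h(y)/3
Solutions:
 h(y) = (C1*sin(10^(1/4)*3^(3/4)*y/6) + C2*cos(10^(1/4)*3^(3/4)*y/6))*exp(-10^(1/4)*3^(3/4)*y/6) + (C3*sin(10^(1/4)*3^(3/4)*y/6) + C4*cos(10^(1/4)*3^(3/4)*y/6))*exp(10^(1/4)*3^(3/4)*y/6)


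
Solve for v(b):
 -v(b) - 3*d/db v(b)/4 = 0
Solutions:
 v(b) = C1*exp(-4*b/3)


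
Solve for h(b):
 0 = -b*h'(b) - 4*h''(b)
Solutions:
 h(b) = C1 + C2*erf(sqrt(2)*b/4)


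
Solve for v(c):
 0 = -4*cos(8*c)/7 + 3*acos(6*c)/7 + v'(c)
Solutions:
 v(c) = C1 - 3*c*acos(6*c)/7 + sqrt(1 - 36*c^2)/14 + sin(8*c)/14


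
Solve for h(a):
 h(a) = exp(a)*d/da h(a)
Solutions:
 h(a) = C1*exp(-exp(-a))


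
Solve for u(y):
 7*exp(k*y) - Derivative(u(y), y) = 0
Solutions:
 u(y) = C1 + 7*exp(k*y)/k


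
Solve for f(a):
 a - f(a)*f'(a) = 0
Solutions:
 f(a) = -sqrt(C1 + a^2)
 f(a) = sqrt(C1 + a^2)


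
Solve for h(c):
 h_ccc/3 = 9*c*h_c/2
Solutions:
 h(c) = C1 + Integral(C2*airyai(3*2^(2/3)*c/2) + C3*airybi(3*2^(2/3)*c/2), c)


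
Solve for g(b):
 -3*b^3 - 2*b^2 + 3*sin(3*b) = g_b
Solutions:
 g(b) = C1 - 3*b^4/4 - 2*b^3/3 - cos(3*b)


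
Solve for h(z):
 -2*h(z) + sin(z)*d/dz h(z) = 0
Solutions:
 h(z) = C1*(cos(z) - 1)/(cos(z) + 1)


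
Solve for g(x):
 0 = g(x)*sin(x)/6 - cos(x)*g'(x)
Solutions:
 g(x) = C1/cos(x)^(1/6)


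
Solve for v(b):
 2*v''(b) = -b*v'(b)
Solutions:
 v(b) = C1 + C2*erf(b/2)


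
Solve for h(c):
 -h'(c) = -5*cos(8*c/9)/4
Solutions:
 h(c) = C1 + 45*sin(8*c/9)/32


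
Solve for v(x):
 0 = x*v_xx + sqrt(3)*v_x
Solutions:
 v(x) = C1 + C2*x^(1 - sqrt(3))


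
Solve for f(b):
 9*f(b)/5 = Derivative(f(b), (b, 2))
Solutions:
 f(b) = C1*exp(-3*sqrt(5)*b/5) + C2*exp(3*sqrt(5)*b/5)


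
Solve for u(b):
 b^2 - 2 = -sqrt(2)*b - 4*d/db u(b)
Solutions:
 u(b) = C1 - b^3/12 - sqrt(2)*b^2/8 + b/2


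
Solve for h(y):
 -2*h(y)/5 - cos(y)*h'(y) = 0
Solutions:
 h(y) = C1*(sin(y) - 1)^(1/5)/(sin(y) + 1)^(1/5)


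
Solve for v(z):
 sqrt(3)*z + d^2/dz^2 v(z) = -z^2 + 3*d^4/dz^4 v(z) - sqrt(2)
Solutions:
 v(z) = C1 + C2*z + C3*exp(-sqrt(3)*z/3) + C4*exp(sqrt(3)*z/3) - z^4/12 - sqrt(3)*z^3/6 + z^2*(-3 - sqrt(2)/2)


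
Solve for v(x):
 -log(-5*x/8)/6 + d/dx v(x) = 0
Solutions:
 v(x) = C1 + x*log(-x)/6 + x*(-3*log(2) - 1 + log(5))/6


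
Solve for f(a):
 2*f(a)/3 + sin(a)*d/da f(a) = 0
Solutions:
 f(a) = C1*(cos(a) + 1)^(1/3)/(cos(a) - 1)^(1/3)


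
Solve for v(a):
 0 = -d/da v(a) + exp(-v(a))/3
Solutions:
 v(a) = log(C1 + a/3)


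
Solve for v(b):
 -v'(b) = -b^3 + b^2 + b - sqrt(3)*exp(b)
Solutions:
 v(b) = C1 + b^4/4 - b^3/3 - b^2/2 + sqrt(3)*exp(b)


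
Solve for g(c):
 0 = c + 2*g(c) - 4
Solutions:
 g(c) = 2 - c/2


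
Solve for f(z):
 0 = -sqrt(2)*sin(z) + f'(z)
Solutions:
 f(z) = C1 - sqrt(2)*cos(z)


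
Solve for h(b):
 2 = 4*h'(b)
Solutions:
 h(b) = C1 + b/2


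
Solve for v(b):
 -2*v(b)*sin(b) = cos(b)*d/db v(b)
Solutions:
 v(b) = C1*cos(b)^2


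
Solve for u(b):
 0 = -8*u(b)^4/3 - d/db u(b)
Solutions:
 u(b) = (-1 - sqrt(3)*I)*(1/(C1 + 8*b))^(1/3)/2
 u(b) = (-1 + sqrt(3)*I)*(1/(C1 + 8*b))^(1/3)/2
 u(b) = (1/(C1 + 8*b))^(1/3)


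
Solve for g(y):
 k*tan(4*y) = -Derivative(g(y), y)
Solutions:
 g(y) = C1 + k*log(cos(4*y))/4


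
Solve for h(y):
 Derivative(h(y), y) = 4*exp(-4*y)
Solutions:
 h(y) = C1 - exp(-4*y)


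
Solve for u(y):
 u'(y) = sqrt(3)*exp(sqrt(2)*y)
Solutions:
 u(y) = C1 + sqrt(6)*exp(sqrt(2)*y)/2


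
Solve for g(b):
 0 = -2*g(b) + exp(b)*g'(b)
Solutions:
 g(b) = C1*exp(-2*exp(-b))


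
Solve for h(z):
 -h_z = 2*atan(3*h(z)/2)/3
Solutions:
 Integral(1/atan(3*_y/2), (_y, h(z))) = C1 - 2*z/3


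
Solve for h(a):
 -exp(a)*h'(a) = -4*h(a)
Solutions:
 h(a) = C1*exp(-4*exp(-a))


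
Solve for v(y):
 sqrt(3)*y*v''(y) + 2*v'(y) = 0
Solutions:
 v(y) = C1 + C2*y^(1 - 2*sqrt(3)/3)


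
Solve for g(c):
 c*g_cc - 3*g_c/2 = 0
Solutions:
 g(c) = C1 + C2*c^(5/2)


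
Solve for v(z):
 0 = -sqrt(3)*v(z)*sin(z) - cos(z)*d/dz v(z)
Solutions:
 v(z) = C1*cos(z)^(sqrt(3))


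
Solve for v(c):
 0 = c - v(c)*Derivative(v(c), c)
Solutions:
 v(c) = -sqrt(C1 + c^2)
 v(c) = sqrt(C1 + c^2)


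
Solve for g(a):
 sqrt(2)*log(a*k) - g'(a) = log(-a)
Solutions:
 g(a) = C1 + a*(sqrt(2)*log(-k) - sqrt(2) + 1) - a*(1 - sqrt(2))*log(-a)


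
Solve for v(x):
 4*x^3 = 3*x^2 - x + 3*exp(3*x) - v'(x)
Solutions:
 v(x) = C1 - x^4 + x^3 - x^2/2 + exp(3*x)


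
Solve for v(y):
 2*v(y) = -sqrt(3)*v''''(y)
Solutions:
 v(y) = (C1*sin(2^(3/4)*3^(7/8)*y/6) + C2*cos(2^(3/4)*3^(7/8)*y/6))*exp(-2^(3/4)*3^(7/8)*y/6) + (C3*sin(2^(3/4)*3^(7/8)*y/6) + C4*cos(2^(3/4)*3^(7/8)*y/6))*exp(2^(3/4)*3^(7/8)*y/6)


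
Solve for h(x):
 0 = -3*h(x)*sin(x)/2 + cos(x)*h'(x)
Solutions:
 h(x) = C1/cos(x)^(3/2)


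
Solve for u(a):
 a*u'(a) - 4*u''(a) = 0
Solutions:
 u(a) = C1 + C2*erfi(sqrt(2)*a/4)


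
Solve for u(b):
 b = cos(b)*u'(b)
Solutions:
 u(b) = C1 + Integral(b/cos(b), b)


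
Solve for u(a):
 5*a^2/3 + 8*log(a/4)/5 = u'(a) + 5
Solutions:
 u(a) = C1 + 5*a^3/9 + 8*a*log(a)/5 - 33*a/5 - 16*a*log(2)/5


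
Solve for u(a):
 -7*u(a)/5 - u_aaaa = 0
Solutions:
 u(a) = (C1*sin(sqrt(2)*5^(3/4)*7^(1/4)*a/10) + C2*cos(sqrt(2)*5^(3/4)*7^(1/4)*a/10))*exp(-sqrt(2)*5^(3/4)*7^(1/4)*a/10) + (C3*sin(sqrt(2)*5^(3/4)*7^(1/4)*a/10) + C4*cos(sqrt(2)*5^(3/4)*7^(1/4)*a/10))*exp(sqrt(2)*5^(3/4)*7^(1/4)*a/10)


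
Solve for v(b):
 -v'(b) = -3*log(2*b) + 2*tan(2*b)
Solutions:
 v(b) = C1 + 3*b*log(b) - 3*b + 3*b*log(2) + log(cos(2*b))


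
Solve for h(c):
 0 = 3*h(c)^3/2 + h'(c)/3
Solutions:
 h(c) = -sqrt(-1/(C1 - 9*c))
 h(c) = sqrt(-1/(C1 - 9*c))


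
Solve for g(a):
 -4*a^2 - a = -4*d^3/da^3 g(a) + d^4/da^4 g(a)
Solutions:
 g(a) = C1 + C2*a + C3*a^2 + C4*exp(4*a) + a^5/60 + a^4/32 + a^3/32


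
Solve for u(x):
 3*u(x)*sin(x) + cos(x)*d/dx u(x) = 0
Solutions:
 u(x) = C1*cos(x)^3


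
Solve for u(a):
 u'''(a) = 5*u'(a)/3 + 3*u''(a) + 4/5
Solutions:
 u(a) = C1 + C2*exp(a*(9 - sqrt(141))/6) + C3*exp(a*(9 + sqrt(141))/6) - 12*a/25


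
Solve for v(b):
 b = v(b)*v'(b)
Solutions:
 v(b) = -sqrt(C1 + b^2)
 v(b) = sqrt(C1 + b^2)


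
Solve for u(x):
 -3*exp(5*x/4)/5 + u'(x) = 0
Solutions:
 u(x) = C1 + 12*exp(5*x/4)/25


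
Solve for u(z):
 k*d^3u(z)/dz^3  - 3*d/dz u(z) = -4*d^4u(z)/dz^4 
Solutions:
 u(z) = C1 + C2*exp(-z*(k^2/(k^3 + sqrt(-k^6 + (k^3 - 648)^2) - 648)^(1/3) + k + (k^3 + sqrt(-k^6 + (k^3 - 648)^2) - 648)^(1/3))/12) + C3*exp(z*(-4*k^2/((-1 + sqrt(3)*I)*(k^3 + sqrt(-k^6 + (k^3 - 648)^2) - 648)^(1/3)) - 2*k + (k^3 + sqrt(-k^6 + (k^3 - 648)^2) - 648)^(1/3) - sqrt(3)*I*(k^3 + sqrt(-k^6 + (k^3 - 648)^2) - 648)^(1/3))/24) + C4*exp(z*(4*k^2/((1 + sqrt(3)*I)*(k^3 + sqrt(-k^6 + (k^3 - 648)^2) - 648)^(1/3)) - 2*k + (k^3 + sqrt(-k^6 + (k^3 - 648)^2) - 648)^(1/3) + sqrt(3)*I*(k^3 + sqrt(-k^6 + (k^3 - 648)^2) - 648)^(1/3))/24)


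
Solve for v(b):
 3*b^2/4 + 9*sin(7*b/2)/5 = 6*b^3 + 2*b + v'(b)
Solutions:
 v(b) = C1 - 3*b^4/2 + b^3/4 - b^2 - 18*cos(7*b/2)/35


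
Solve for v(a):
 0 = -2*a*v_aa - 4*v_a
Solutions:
 v(a) = C1 + C2/a


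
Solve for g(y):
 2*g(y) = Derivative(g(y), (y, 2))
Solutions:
 g(y) = C1*exp(-sqrt(2)*y) + C2*exp(sqrt(2)*y)


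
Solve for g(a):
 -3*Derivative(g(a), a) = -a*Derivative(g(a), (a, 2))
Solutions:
 g(a) = C1 + C2*a^4


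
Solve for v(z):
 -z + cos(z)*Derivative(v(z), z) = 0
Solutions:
 v(z) = C1 + Integral(z/cos(z), z)


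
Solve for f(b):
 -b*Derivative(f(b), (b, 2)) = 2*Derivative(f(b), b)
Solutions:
 f(b) = C1 + C2/b


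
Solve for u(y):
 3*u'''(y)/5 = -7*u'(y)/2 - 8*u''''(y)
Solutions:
 u(y) = C1 + C2*exp(y*(-2 + (20*sqrt(490070) + 14001)^(-1/3) + (20*sqrt(490070) + 14001)^(1/3))/80)*sin(sqrt(3)*y*(-(20*sqrt(490070) + 14001)^(1/3) + (20*sqrt(490070) + 14001)^(-1/3))/80) + C3*exp(y*(-2 + (20*sqrt(490070) + 14001)^(-1/3) + (20*sqrt(490070) + 14001)^(1/3))/80)*cos(sqrt(3)*y*(-(20*sqrt(490070) + 14001)^(1/3) + (20*sqrt(490070) + 14001)^(-1/3))/80) + C4*exp(-y*((20*sqrt(490070) + 14001)^(-1/3) + 1 + (20*sqrt(490070) + 14001)^(1/3))/40)


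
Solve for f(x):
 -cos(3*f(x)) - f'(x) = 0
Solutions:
 f(x) = -asin((C1 + exp(6*x))/(C1 - exp(6*x)))/3 + pi/3
 f(x) = asin((C1 + exp(6*x))/(C1 - exp(6*x)))/3


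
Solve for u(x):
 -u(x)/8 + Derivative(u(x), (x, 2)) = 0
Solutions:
 u(x) = C1*exp(-sqrt(2)*x/4) + C2*exp(sqrt(2)*x/4)


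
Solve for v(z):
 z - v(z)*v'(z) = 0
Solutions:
 v(z) = -sqrt(C1 + z^2)
 v(z) = sqrt(C1 + z^2)


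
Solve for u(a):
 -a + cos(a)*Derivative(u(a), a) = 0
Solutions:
 u(a) = C1 + Integral(a/cos(a), a)


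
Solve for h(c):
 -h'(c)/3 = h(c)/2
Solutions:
 h(c) = C1*exp(-3*c/2)


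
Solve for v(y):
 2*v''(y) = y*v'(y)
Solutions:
 v(y) = C1 + C2*erfi(y/2)


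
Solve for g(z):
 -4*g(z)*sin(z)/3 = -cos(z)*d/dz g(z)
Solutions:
 g(z) = C1/cos(z)^(4/3)


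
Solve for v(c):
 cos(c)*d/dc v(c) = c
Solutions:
 v(c) = C1 + Integral(c/cos(c), c)


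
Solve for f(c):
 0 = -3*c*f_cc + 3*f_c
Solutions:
 f(c) = C1 + C2*c^2


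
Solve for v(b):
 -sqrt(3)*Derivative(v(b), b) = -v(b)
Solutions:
 v(b) = C1*exp(sqrt(3)*b/3)


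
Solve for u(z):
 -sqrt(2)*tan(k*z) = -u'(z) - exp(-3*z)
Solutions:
 u(z) = C1 - Piecewise((-exp(-3*z)/3 - sqrt(2)*log(tan(k*z)^2 + 1)/(2*k), Ne(k, 0)), (-exp(-3*z)/3, True))


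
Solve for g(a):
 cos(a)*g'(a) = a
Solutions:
 g(a) = C1 + Integral(a/cos(a), a)


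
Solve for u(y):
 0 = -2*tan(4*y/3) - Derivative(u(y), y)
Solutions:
 u(y) = C1 + 3*log(cos(4*y/3))/2


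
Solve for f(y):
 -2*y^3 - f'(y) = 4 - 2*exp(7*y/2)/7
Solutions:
 f(y) = C1 - y^4/2 - 4*y + 4*exp(7*y/2)/49


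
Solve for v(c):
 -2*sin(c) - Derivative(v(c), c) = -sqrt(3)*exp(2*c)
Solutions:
 v(c) = C1 + sqrt(3)*exp(2*c)/2 + 2*cos(c)


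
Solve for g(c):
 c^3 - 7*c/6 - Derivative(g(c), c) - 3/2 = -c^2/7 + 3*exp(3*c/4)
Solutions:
 g(c) = C1 + c^4/4 + c^3/21 - 7*c^2/12 - 3*c/2 - 4*exp(3*c/4)


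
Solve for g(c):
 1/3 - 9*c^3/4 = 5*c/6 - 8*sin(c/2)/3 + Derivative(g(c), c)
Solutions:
 g(c) = C1 - 9*c^4/16 - 5*c^2/12 + c/3 - 16*cos(c/2)/3


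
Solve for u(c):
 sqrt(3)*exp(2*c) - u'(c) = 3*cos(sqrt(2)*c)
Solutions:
 u(c) = C1 + sqrt(3)*exp(2*c)/2 - 3*sqrt(2)*sin(sqrt(2)*c)/2


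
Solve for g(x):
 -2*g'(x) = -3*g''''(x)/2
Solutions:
 g(x) = C1 + C4*exp(6^(2/3)*x/3) + (C2*sin(2^(2/3)*3^(1/6)*x/2) + C3*cos(2^(2/3)*3^(1/6)*x/2))*exp(-6^(2/3)*x/6)


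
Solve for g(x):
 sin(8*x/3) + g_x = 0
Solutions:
 g(x) = C1 + 3*cos(8*x/3)/8


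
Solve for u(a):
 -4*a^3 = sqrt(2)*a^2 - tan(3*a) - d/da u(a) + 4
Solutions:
 u(a) = C1 + a^4 + sqrt(2)*a^3/3 + 4*a + log(cos(3*a))/3


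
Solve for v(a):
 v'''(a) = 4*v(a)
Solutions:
 v(a) = C3*exp(2^(2/3)*a) + (C1*sin(2^(2/3)*sqrt(3)*a/2) + C2*cos(2^(2/3)*sqrt(3)*a/2))*exp(-2^(2/3)*a/2)


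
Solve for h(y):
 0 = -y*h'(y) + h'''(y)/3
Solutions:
 h(y) = C1 + Integral(C2*airyai(3^(1/3)*y) + C3*airybi(3^(1/3)*y), y)


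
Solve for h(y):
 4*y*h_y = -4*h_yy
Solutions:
 h(y) = C1 + C2*erf(sqrt(2)*y/2)


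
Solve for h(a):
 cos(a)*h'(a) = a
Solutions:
 h(a) = C1 + Integral(a/cos(a), a)


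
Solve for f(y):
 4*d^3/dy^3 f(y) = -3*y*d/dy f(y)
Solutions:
 f(y) = C1 + Integral(C2*airyai(-6^(1/3)*y/2) + C3*airybi(-6^(1/3)*y/2), y)


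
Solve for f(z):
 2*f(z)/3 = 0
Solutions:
 f(z) = 0


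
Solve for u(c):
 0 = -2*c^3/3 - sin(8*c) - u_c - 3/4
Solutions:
 u(c) = C1 - c^4/6 - 3*c/4 + cos(8*c)/8


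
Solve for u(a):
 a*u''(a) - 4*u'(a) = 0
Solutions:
 u(a) = C1 + C2*a^5


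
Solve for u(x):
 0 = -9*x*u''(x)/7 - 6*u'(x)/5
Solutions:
 u(x) = C1 + C2*x^(1/15)


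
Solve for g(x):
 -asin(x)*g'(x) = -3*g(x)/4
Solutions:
 g(x) = C1*exp(3*Integral(1/asin(x), x)/4)


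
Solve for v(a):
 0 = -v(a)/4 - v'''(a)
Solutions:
 v(a) = C3*exp(-2^(1/3)*a/2) + (C1*sin(2^(1/3)*sqrt(3)*a/4) + C2*cos(2^(1/3)*sqrt(3)*a/4))*exp(2^(1/3)*a/4)


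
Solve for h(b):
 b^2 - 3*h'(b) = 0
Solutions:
 h(b) = C1 + b^3/9


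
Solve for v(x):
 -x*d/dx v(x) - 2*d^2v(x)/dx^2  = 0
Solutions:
 v(x) = C1 + C2*erf(x/2)


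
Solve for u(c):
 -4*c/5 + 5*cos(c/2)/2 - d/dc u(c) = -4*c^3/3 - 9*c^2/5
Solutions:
 u(c) = C1 + c^4/3 + 3*c^3/5 - 2*c^2/5 + 5*sin(c/2)


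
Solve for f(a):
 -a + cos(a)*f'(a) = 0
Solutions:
 f(a) = C1 + Integral(a/cos(a), a)


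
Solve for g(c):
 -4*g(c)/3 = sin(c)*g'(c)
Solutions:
 g(c) = C1*(cos(c) + 1)^(2/3)/(cos(c) - 1)^(2/3)


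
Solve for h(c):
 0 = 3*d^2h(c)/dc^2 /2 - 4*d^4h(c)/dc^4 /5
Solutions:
 h(c) = C1 + C2*c + C3*exp(-sqrt(30)*c/4) + C4*exp(sqrt(30)*c/4)


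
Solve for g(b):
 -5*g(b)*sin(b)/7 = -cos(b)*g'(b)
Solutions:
 g(b) = C1/cos(b)^(5/7)


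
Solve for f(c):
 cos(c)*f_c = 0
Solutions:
 f(c) = C1


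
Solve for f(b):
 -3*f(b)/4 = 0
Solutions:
 f(b) = 0


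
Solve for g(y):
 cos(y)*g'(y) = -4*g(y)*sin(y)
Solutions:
 g(y) = C1*cos(y)^4


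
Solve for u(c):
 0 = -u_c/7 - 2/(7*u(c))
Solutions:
 u(c) = -sqrt(C1 - 4*c)
 u(c) = sqrt(C1 - 4*c)


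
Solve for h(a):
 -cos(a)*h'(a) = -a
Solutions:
 h(a) = C1 + Integral(a/cos(a), a)


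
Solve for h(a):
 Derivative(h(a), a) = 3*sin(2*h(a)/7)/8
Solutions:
 -3*a/8 + 7*log(cos(2*h(a)/7) - 1)/4 - 7*log(cos(2*h(a)/7) + 1)/4 = C1


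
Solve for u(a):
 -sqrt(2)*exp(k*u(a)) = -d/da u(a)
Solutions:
 u(a) = Piecewise((log(-1/(C1*k + sqrt(2)*a*k))/k, Ne(k, 0)), (nan, True))
 u(a) = Piecewise((C1 + sqrt(2)*a, Eq(k, 0)), (nan, True))


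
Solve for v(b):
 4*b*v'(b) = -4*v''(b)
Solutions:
 v(b) = C1 + C2*erf(sqrt(2)*b/2)


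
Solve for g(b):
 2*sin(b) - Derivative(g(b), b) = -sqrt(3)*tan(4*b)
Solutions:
 g(b) = C1 - sqrt(3)*log(cos(4*b))/4 - 2*cos(b)


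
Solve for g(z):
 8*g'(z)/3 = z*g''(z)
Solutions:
 g(z) = C1 + C2*z^(11/3)


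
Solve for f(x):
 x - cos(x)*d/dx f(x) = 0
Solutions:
 f(x) = C1 + Integral(x/cos(x), x)


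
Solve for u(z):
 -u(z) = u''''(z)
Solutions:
 u(z) = (C1*sin(sqrt(2)*z/2) + C2*cos(sqrt(2)*z/2))*exp(-sqrt(2)*z/2) + (C3*sin(sqrt(2)*z/2) + C4*cos(sqrt(2)*z/2))*exp(sqrt(2)*z/2)


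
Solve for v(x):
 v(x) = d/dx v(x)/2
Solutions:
 v(x) = C1*exp(2*x)


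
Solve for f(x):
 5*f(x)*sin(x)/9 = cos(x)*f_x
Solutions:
 f(x) = C1/cos(x)^(5/9)


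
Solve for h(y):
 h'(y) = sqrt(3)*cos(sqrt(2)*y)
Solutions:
 h(y) = C1 + sqrt(6)*sin(sqrt(2)*y)/2


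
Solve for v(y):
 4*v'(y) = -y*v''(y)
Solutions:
 v(y) = C1 + C2/y^3


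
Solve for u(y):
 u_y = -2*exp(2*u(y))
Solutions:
 u(y) = log(-sqrt(-1/(C1 - 2*y))) - log(2)/2
 u(y) = log(-1/(C1 - 2*y))/2 - log(2)/2


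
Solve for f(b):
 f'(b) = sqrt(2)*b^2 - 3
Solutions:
 f(b) = C1 + sqrt(2)*b^3/3 - 3*b


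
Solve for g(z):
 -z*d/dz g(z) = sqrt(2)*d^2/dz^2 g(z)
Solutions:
 g(z) = C1 + C2*erf(2^(1/4)*z/2)


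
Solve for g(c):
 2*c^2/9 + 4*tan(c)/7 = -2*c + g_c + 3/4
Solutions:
 g(c) = C1 + 2*c^3/27 + c^2 - 3*c/4 - 4*log(cos(c))/7


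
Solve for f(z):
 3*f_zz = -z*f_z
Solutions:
 f(z) = C1 + C2*erf(sqrt(6)*z/6)


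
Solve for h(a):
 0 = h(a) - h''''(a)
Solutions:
 h(a) = C1*exp(-a) + C2*exp(a) + C3*sin(a) + C4*cos(a)


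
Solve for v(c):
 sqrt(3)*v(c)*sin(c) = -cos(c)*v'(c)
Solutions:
 v(c) = C1*cos(c)^(sqrt(3))


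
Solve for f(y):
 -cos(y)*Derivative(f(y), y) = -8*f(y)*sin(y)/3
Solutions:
 f(y) = C1/cos(y)^(8/3)


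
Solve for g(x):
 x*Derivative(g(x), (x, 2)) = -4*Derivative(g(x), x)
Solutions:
 g(x) = C1 + C2/x^3


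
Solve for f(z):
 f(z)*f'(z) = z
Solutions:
 f(z) = -sqrt(C1 + z^2)
 f(z) = sqrt(C1 + z^2)


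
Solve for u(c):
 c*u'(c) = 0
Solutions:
 u(c) = C1


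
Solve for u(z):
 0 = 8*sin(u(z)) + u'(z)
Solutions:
 u(z) = -acos((-C1 - exp(16*z))/(C1 - exp(16*z))) + 2*pi
 u(z) = acos((-C1 - exp(16*z))/(C1 - exp(16*z)))


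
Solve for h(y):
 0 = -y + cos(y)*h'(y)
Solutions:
 h(y) = C1 + Integral(y/cos(y), y)


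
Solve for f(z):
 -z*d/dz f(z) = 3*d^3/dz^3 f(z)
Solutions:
 f(z) = C1 + Integral(C2*airyai(-3^(2/3)*z/3) + C3*airybi(-3^(2/3)*z/3), z)


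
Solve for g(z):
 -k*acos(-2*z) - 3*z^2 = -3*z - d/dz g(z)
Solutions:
 g(z) = C1 + k*(z*acos(-2*z) + sqrt(1 - 4*z^2)/2) + z^3 - 3*z^2/2


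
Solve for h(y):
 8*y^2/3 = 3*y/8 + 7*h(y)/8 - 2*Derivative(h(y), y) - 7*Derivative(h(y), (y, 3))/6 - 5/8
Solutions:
 h(y) = C1*exp(7^(1/3)*y*(-(147 + sqrt(50281))^(1/3) + 16*7^(1/3)/(147 + sqrt(50281))^(1/3))/28)*sin(sqrt(3)*7^(1/3)*y*(16*7^(1/3)/(147 + sqrt(50281))^(1/3) + (147 + sqrt(50281))^(1/3))/28) + C2*exp(7^(1/3)*y*(-(147 + sqrt(50281))^(1/3) + 16*7^(1/3)/(147 + sqrt(50281))^(1/3))/28)*cos(sqrt(3)*7^(1/3)*y*(16*7^(1/3)/(147 + sqrt(50281))^(1/3) + (147 + sqrt(50281))^(1/3))/28) + C3*exp(-7^(1/3)*y*(-(147 + sqrt(50281))^(1/3) + 16*7^(1/3)/(147 + sqrt(50281))^(1/3))/14) + 64*y^2/21 + 1985*y/147 + 32495/1029


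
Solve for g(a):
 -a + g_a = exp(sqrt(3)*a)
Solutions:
 g(a) = C1 + a^2/2 + sqrt(3)*exp(sqrt(3)*a)/3


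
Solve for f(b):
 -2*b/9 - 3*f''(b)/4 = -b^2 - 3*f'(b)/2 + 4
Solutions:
 f(b) = C1 + C2*exp(2*b) - 2*b^3/9 - 7*b^2/27 + 65*b/27


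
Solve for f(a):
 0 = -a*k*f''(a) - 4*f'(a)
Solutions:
 f(a) = C1 + a^(((re(k) - 4)*re(k) + im(k)^2)/(re(k)^2 + im(k)^2))*(C2*sin(4*log(a)*Abs(im(k))/(re(k)^2 + im(k)^2)) + C3*cos(4*log(a)*im(k)/(re(k)^2 + im(k)^2)))


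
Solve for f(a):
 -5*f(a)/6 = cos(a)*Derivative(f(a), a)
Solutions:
 f(a) = C1*(sin(a) - 1)^(5/12)/(sin(a) + 1)^(5/12)


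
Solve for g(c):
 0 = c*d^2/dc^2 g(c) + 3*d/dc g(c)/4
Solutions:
 g(c) = C1 + C2*c^(1/4)


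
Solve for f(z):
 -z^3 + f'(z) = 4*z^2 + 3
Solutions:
 f(z) = C1 + z^4/4 + 4*z^3/3 + 3*z


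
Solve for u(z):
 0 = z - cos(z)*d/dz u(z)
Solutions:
 u(z) = C1 + Integral(z/cos(z), z)


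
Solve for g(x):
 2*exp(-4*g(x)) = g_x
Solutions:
 g(x) = log(-I*(C1 + 8*x)^(1/4))
 g(x) = log(I*(C1 + 8*x)^(1/4))
 g(x) = log(-(C1 + 8*x)^(1/4))
 g(x) = log(C1 + 8*x)/4


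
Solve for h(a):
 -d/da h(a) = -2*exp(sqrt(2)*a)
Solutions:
 h(a) = C1 + sqrt(2)*exp(sqrt(2)*a)


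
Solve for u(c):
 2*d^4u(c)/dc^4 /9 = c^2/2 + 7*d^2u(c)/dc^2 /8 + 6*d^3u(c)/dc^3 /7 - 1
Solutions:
 u(c) = C1 + C2*c + C3*exp(3*c*(18 - sqrt(667))/28) + C4*exp(3*c*(18 + sqrt(667))/28) - c^4/21 + 64*c^3/343 - 18460*c^2/151263


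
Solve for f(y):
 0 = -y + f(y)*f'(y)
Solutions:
 f(y) = -sqrt(C1 + y^2)
 f(y) = sqrt(C1 + y^2)


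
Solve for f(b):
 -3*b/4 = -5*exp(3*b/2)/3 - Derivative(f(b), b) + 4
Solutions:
 f(b) = C1 + 3*b^2/8 + 4*b - 10*exp(3*b/2)/9


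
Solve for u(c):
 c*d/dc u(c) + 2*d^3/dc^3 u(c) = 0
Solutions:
 u(c) = C1 + Integral(C2*airyai(-2^(2/3)*c/2) + C3*airybi(-2^(2/3)*c/2), c)


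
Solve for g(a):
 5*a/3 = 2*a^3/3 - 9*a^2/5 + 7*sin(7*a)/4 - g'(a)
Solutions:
 g(a) = C1 + a^4/6 - 3*a^3/5 - 5*a^2/6 - cos(7*a)/4


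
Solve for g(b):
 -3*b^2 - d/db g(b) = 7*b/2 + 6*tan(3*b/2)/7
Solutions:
 g(b) = C1 - b^3 - 7*b^2/4 + 4*log(cos(3*b/2))/7


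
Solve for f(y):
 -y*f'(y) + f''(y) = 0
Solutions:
 f(y) = C1 + C2*erfi(sqrt(2)*y/2)


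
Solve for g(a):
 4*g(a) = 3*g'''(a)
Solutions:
 g(a) = C3*exp(6^(2/3)*a/3) + (C1*sin(2^(2/3)*3^(1/6)*a/2) + C2*cos(2^(2/3)*3^(1/6)*a/2))*exp(-6^(2/3)*a/6)


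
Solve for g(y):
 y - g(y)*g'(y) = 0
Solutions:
 g(y) = -sqrt(C1 + y^2)
 g(y) = sqrt(C1 + y^2)


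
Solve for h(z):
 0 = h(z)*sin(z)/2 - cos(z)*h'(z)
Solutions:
 h(z) = C1/sqrt(cos(z))


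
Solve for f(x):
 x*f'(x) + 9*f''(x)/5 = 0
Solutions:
 f(x) = C1 + C2*erf(sqrt(10)*x/6)


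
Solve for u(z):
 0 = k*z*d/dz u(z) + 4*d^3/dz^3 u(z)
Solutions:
 u(z) = C1 + Integral(C2*airyai(2^(1/3)*z*(-k)^(1/3)/2) + C3*airybi(2^(1/3)*z*(-k)^(1/3)/2), z)


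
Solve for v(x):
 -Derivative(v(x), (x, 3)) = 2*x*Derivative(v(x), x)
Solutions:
 v(x) = C1 + Integral(C2*airyai(-2^(1/3)*x) + C3*airybi(-2^(1/3)*x), x)


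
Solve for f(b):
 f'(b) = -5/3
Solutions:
 f(b) = C1 - 5*b/3


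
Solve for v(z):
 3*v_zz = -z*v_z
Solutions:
 v(z) = C1 + C2*erf(sqrt(6)*z/6)


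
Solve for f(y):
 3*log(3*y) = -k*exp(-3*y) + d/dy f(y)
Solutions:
 f(y) = C1 - k*exp(-3*y)/3 + 3*y*log(y) + 3*y*(-1 + log(3))


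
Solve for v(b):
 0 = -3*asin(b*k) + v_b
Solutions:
 v(b) = C1 + 3*Piecewise((b*asin(b*k) + sqrt(-b^2*k^2 + 1)/k, Ne(k, 0)), (0, True))


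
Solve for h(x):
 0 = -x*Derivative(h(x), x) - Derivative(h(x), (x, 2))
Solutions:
 h(x) = C1 + C2*erf(sqrt(2)*x/2)


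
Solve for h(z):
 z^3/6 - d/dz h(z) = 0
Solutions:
 h(z) = C1 + z^4/24


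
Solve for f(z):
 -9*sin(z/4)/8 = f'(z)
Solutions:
 f(z) = C1 + 9*cos(z/4)/2


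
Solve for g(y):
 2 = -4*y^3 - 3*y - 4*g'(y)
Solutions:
 g(y) = C1 - y^4/4 - 3*y^2/8 - y/2


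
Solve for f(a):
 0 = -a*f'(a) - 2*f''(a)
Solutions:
 f(a) = C1 + C2*erf(a/2)


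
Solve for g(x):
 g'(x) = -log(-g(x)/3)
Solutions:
 Integral(1/(log(-_y) - log(3)), (_y, g(x))) = C1 - x


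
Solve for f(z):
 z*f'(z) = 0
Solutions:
 f(z) = C1


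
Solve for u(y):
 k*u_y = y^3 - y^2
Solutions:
 u(y) = C1 + y^4/(4*k) - y^3/(3*k)


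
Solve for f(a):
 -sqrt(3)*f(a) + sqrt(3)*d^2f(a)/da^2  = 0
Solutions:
 f(a) = C1*exp(-a) + C2*exp(a)


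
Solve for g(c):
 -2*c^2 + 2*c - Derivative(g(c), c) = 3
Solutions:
 g(c) = C1 - 2*c^3/3 + c^2 - 3*c


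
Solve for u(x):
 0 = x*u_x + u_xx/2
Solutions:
 u(x) = C1 + C2*erf(x)


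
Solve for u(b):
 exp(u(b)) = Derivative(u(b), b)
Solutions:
 u(b) = log(-1/(C1 + b))


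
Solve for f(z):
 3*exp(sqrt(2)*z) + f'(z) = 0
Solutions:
 f(z) = C1 - 3*sqrt(2)*exp(sqrt(2)*z)/2


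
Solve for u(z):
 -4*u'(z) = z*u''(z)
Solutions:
 u(z) = C1 + C2/z^3


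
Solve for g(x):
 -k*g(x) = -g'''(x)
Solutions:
 g(x) = C1*exp(k^(1/3)*x) + C2*exp(k^(1/3)*x*(-1 + sqrt(3)*I)/2) + C3*exp(-k^(1/3)*x*(1 + sqrt(3)*I)/2)


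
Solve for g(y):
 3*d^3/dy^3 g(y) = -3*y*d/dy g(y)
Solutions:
 g(y) = C1 + Integral(C2*airyai(-y) + C3*airybi(-y), y)


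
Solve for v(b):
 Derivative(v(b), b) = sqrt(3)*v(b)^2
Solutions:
 v(b) = -1/(C1 + sqrt(3)*b)


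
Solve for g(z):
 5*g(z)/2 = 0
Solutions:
 g(z) = 0


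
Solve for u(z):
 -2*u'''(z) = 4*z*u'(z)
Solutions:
 u(z) = C1 + Integral(C2*airyai(-2^(1/3)*z) + C3*airybi(-2^(1/3)*z), z)


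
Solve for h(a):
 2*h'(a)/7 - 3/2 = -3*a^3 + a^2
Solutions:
 h(a) = C1 - 21*a^4/8 + 7*a^3/6 + 21*a/4


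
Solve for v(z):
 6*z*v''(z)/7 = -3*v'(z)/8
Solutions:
 v(z) = C1 + C2*z^(9/16)


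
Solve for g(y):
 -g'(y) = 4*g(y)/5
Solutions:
 g(y) = C1*exp(-4*y/5)


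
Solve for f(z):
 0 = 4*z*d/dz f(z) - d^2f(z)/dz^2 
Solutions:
 f(z) = C1 + C2*erfi(sqrt(2)*z)


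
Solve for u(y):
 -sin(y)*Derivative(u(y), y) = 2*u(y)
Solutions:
 u(y) = C1*(cos(y) + 1)/(cos(y) - 1)


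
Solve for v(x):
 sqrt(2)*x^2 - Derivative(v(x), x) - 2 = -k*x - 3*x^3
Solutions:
 v(x) = C1 + k*x^2/2 + 3*x^4/4 + sqrt(2)*x^3/3 - 2*x


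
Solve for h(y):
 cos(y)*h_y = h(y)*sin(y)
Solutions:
 h(y) = C1/cos(y)


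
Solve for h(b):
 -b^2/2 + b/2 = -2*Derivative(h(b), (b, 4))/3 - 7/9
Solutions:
 h(b) = C1 + C2*b + C3*b^2 + C4*b^3 + b^6/480 - b^5/160 - 7*b^4/144


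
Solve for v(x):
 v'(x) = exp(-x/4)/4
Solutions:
 v(x) = C1 - 1/exp(x)^(1/4)


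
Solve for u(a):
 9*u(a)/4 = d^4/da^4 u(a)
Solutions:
 u(a) = C1*exp(-sqrt(6)*a/2) + C2*exp(sqrt(6)*a/2) + C3*sin(sqrt(6)*a/2) + C4*cos(sqrt(6)*a/2)


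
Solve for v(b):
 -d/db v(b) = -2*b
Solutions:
 v(b) = C1 + b^2


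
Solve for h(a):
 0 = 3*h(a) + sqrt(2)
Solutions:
 h(a) = -sqrt(2)/3


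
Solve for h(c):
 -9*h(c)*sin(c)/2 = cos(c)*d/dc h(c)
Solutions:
 h(c) = C1*cos(c)^(9/2)


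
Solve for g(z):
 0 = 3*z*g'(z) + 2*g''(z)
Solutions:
 g(z) = C1 + C2*erf(sqrt(3)*z/2)


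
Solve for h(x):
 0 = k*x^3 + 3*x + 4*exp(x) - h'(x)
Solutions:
 h(x) = C1 + k*x^4/4 + 3*x^2/2 + 4*exp(x)


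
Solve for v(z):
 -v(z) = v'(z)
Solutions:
 v(z) = C1*exp(-z)


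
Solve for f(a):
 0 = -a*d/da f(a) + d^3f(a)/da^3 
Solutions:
 f(a) = C1 + Integral(C2*airyai(a) + C3*airybi(a), a)


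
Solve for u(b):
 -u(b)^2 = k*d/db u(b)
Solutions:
 u(b) = k/(C1*k + b)


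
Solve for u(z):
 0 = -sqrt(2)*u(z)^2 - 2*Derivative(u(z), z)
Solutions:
 u(z) = 2/(C1 + sqrt(2)*z)


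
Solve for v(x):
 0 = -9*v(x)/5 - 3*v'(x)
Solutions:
 v(x) = C1*exp(-3*x/5)


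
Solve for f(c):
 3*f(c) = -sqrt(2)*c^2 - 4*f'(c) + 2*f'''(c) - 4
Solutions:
 f(c) = C1*exp(-6^(1/3)*c*(4*6^(1/3)/(sqrt(345) + 27)^(1/3) + (sqrt(345) + 27)^(1/3))/12)*sin(2^(1/3)*3^(1/6)*c*(-3^(2/3)*(sqrt(345) + 27)^(1/3)/12 + 2^(1/3)/(sqrt(345) + 27)^(1/3))) + C2*exp(-6^(1/3)*c*(4*6^(1/3)/(sqrt(345) + 27)^(1/3) + (sqrt(345) + 27)^(1/3))/12)*cos(2^(1/3)*3^(1/6)*c*(-3^(2/3)*(sqrt(345) + 27)^(1/3)/12 + 2^(1/3)/(sqrt(345) + 27)^(1/3))) + C3*exp(6^(1/3)*c*(4*6^(1/3)/(sqrt(345) + 27)^(1/3) + (sqrt(345) + 27)^(1/3))/6) - sqrt(2)*c^2/3 + 8*sqrt(2)*c/9 - 32*sqrt(2)/27 - 4/3


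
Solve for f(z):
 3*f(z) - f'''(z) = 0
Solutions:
 f(z) = C3*exp(3^(1/3)*z) + (C1*sin(3^(5/6)*z/2) + C2*cos(3^(5/6)*z/2))*exp(-3^(1/3)*z/2)


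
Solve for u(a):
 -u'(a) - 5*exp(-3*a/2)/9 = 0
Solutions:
 u(a) = C1 + 10*exp(-3*a/2)/27


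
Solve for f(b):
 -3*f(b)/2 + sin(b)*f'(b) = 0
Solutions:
 f(b) = C1*(cos(b) - 1)^(3/4)/(cos(b) + 1)^(3/4)


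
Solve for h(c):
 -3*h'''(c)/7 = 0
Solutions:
 h(c) = C1 + C2*c + C3*c^2


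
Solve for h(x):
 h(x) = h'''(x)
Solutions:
 h(x) = C3*exp(x) + (C1*sin(sqrt(3)*x/2) + C2*cos(sqrt(3)*x/2))*exp(-x/2)


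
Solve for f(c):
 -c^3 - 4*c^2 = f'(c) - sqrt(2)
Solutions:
 f(c) = C1 - c^4/4 - 4*c^3/3 + sqrt(2)*c


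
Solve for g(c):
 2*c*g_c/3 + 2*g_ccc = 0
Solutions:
 g(c) = C1 + Integral(C2*airyai(-3^(2/3)*c/3) + C3*airybi(-3^(2/3)*c/3), c)


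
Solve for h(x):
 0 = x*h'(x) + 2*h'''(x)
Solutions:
 h(x) = C1 + Integral(C2*airyai(-2^(2/3)*x/2) + C3*airybi(-2^(2/3)*x/2), x)


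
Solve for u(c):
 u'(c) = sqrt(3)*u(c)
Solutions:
 u(c) = C1*exp(sqrt(3)*c)


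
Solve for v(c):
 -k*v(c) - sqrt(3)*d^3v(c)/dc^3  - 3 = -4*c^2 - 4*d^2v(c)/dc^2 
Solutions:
 v(c) = C1*exp(c*(2^(2/3)*sqrt(3)*(81*k + sqrt((81*k - 128)^2 - 16384) - 128)^(1/3) - 3*2^(2/3)*I*(81*k + sqrt((81*k - 128)^2 - 16384) - 128)^(1/3) + 16*sqrt(3) - 384*2^(1/3)/((-sqrt(3) + 3*I)*(81*k + sqrt((81*k - 128)^2 - 16384) - 128)^(1/3)))/36) + C2*exp(c*(2^(2/3)*sqrt(3)*(81*k + sqrt((81*k - 128)^2 - 16384) - 128)^(1/3) + 3*2^(2/3)*I*(81*k + sqrt((81*k - 128)^2 - 16384) - 128)^(1/3) + 16*sqrt(3) + 384*2^(1/3)/((sqrt(3) + 3*I)*(81*k + sqrt((81*k - 128)^2 - 16384) - 128)^(1/3)))/36) + C3*exp(sqrt(3)*c*(-2^(2/3)*(81*k + sqrt((81*k - 128)^2 - 16384) - 128)^(1/3) + 8 - 32*2^(1/3)/(81*k + sqrt((81*k - 128)^2 - 16384) - 128)^(1/3))/18) + 4*c^2/k - 3/k + 32/k^2


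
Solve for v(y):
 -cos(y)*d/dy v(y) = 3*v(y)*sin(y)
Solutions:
 v(y) = C1*cos(y)^3


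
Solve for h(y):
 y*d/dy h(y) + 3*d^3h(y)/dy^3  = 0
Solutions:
 h(y) = C1 + Integral(C2*airyai(-3^(2/3)*y/3) + C3*airybi(-3^(2/3)*y/3), y)


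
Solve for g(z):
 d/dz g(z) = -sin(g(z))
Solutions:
 g(z) = -acos((-C1 - exp(2*z))/(C1 - exp(2*z))) + 2*pi
 g(z) = acos((-C1 - exp(2*z))/(C1 - exp(2*z)))


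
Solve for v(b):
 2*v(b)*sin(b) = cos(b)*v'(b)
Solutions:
 v(b) = C1/cos(b)^2


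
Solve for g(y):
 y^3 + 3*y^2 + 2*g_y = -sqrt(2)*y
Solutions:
 g(y) = C1 - y^4/8 - y^3/2 - sqrt(2)*y^2/4


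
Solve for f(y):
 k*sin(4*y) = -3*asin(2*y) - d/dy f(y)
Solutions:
 f(y) = C1 + k*cos(4*y)/4 - 3*y*asin(2*y) - 3*sqrt(1 - 4*y^2)/2


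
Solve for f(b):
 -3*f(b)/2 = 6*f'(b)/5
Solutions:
 f(b) = C1*exp(-5*b/4)


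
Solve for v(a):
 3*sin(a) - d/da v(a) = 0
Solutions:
 v(a) = C1 - 3*cos(a)


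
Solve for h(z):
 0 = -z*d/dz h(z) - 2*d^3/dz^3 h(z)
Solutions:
 h(z) = C1 + Integral(C2*airyai(-2^(2/3)*z/2) + C3*airybi(-2^(2/3)*z/2), z)


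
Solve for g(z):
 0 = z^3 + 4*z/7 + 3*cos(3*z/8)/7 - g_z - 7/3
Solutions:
 g(z) = C1 + z^4/4 + 2*z^2/7 - 7*z/3 + 8*sin(3*z/8)/7


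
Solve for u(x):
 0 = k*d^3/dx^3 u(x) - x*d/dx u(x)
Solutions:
 u(x) = C1 + Integral(C2*airyai(x*(1/k)^(1/3)) + C3*airybi(x*(1/k)^(1/3)), x)


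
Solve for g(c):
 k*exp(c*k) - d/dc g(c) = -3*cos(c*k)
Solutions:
 g(c) = C1 + exp(c*k) + 3*sin(c*k)/k


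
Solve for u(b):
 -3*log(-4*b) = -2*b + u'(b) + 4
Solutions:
 u(b) = C1 + b^2 - 3*b*log(-b) + b*(-6*log(2) - 1)


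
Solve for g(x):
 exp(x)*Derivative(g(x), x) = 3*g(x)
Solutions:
 g(x) = C1*exp(-3*exp(-x))


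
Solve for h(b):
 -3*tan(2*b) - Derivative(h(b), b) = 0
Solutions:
 h(b) = C1 + 3*log(cos(2*b))/2


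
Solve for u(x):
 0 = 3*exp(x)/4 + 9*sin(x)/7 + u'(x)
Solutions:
 u(x) = C1 - 3*exp(x)/4 + 9*cos(x)/7


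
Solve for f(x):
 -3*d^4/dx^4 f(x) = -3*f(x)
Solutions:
 f(x) = C1*exp(-x) + C2*exp(x) + C3*sin(x) + C4*cos(x)


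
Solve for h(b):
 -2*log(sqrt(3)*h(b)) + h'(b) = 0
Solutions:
 -Integral(1/(2*log(_y) + log(3)), (_y, h(b))) = C1 - b


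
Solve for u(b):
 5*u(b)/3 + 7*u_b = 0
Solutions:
 u(b) = C1*exp(-5*b/21)


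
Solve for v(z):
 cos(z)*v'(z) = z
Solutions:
 v(z) = C1 + Integral(z/cos(z), z)


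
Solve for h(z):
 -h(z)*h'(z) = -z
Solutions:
 h(z) = -sqrt(C1 + z^2)
 h(z) = sqrt(C1 + z^2)


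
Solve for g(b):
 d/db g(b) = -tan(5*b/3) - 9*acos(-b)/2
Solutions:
 g(b) = C1 - 9*b*acos(-b)/2 - 9*sqrt(1 - b^2)/2 + 3*log(cos(5*b/3))/5


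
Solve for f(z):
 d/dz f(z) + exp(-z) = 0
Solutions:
 f(z) = C1 + exp(-z)


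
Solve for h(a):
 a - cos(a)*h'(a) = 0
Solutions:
 h(a) = C1 + Integral(a/cos(a), a)


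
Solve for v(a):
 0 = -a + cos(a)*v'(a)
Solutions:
 v(a) = C1 + Integral(a/cos(a), a)


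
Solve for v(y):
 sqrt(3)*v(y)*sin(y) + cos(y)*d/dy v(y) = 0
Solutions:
 v(y) = C1*cos(y)^(sqrt(3))


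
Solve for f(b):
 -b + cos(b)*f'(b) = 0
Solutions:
 f(b) = C1 + Integral(b/cos(b), b)


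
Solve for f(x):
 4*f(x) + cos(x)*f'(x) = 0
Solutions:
 f(x) = C1*(sin(x)^2 - 2*sin(x) + 1)/(sin(x)^2 + 2*sin(x) + 1)


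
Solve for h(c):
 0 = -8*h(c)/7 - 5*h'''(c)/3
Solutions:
 h(c) = C3*exp(-2*3^(1/3)*35^(2/3)*c/35) + (C1*sin(3^(5/6)*35^(2/3)*c/35) + C2*cos(3^(5/6)*35^(2/3)*c/35))*exp(3^(1/3)*35^(2/3)*c/35)


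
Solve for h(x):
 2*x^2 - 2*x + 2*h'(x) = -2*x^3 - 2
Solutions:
 h(x) = C1 - x^4/4 - x^3/3 + x^2/2 - x


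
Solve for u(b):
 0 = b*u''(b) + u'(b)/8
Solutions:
 u(b) = C1 + C2*b^(7/8)


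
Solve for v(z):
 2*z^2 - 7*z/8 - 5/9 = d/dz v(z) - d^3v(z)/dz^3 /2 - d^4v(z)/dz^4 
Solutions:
 v(z) = C1 + C2*exp(-z*((6*sqrt(318) + 107)^(-1/3) + 2 + (6*sqrt(318) + 107)^(1/3))/12)*sin(sqrt(3)*z*(-(6*sqrt(318) + 107)^(1/3) + (6*sqrt(318) + 107)^(-1/3))/12) + C3*exp(-z*((6*sqrt(318) + 107)^(-1/3) + 2 + (6*sqrt(318) + 107)^(1/3))/12)*cos(sqrt(3)*z*(-(6*sqrt(318) + 107)^(1/3) + (6*sqrt(318) + 107)^(-1/3))/12) + C4*exp(z*(-1 + (6*sqrt(318) + 107)^(-1/3) + (6*sqrt(318) + 107)^(1/3))/6) + 2*z^3/3 - 7*z^2/16 + 13*z/9


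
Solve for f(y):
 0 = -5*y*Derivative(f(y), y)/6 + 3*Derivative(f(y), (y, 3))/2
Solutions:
 f(y) = C1 + Integral(C2*airyai(15^(1/3)*y/3) + C3*airybi(15^(1/3)*y/3), y)


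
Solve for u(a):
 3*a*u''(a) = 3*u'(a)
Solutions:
 u(a) = C1 + C2*a^2


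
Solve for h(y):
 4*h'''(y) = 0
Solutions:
 h(y) = C1 + C2*y + C3*y^2


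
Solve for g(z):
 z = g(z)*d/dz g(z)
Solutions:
 g(z) = -sqrt(C1 + z^2)
 g(z) = sqrt(C1 + z^2)


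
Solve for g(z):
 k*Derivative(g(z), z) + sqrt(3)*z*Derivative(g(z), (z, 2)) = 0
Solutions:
 g(z) = C1 + z^(-sqrt(3)*re(k)/3 + 1)*(C2*sin(sqrt(3)*log(z)*Abs(im(k))/3) + C3*cos(sqrt(3)*log(z)*im(k)/3))


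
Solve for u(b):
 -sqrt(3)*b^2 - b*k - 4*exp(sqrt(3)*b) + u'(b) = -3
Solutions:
 u(b) = C1 + sqrt(3)*b^3/3 + b^2*k/2 - 3*b + 4*sqrt(3)*exp(sqrt(3)*b)/3


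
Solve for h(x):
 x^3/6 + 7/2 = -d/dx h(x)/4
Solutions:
 h(x) = C1 - x^4/6 - 14*x


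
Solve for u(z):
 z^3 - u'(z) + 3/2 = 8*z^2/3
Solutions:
 u(z) = C1 + z^4/4 - 8*z^3/9 + 3*z/2


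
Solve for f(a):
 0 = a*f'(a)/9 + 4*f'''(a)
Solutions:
 f(a) = C1 + Integral(C2*airyai(-6^(1/3)*a/6) + C3*airybi(-6^(1/3)*a/6), a)


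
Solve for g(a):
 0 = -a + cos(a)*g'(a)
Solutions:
 g(a) = C1 + Integral(a/cos(a), a)


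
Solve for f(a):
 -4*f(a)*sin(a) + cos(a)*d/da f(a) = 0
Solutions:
 f(a) = C1/cos(a)^4


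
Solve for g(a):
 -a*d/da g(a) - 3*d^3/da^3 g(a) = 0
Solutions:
 g(a) = C1 + Integral(C2*airyai(-3^(2/3)*a/3) + C3*airybi(-3^(2/3)*a/3), a)


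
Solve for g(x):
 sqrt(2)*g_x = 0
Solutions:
 g(x) = C1


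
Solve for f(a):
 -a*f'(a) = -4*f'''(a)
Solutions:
 f(a) = C1 + Integral(C2*airyai(2^(1/3)*a/2) + C3*airybi(2^(1/3)*a/2), a)


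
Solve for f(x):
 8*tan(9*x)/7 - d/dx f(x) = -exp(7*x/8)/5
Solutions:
 f(x) = C1 + 8*exp(7*x/8)/35 - 8*log(cos(9*x))/63


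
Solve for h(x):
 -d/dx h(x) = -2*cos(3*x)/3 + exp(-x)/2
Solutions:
 h(x) = C1 + 2*sin(3*x)/9 + exp(-x)/2


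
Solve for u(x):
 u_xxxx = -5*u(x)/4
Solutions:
 u(x) = (C1*sin(5^(1/4)*x/2) + C2*cos(5^(1/4)*x/2))*exp(-5^(1/4)*x/2) + (C3*sin(5^(1/4)*x/2) + C4*cos(5^(1/4)*x/2))*exp(5^(1/4)*x/2)


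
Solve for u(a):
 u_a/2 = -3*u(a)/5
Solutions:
 u(a) = C1*exp(-6*a/5)


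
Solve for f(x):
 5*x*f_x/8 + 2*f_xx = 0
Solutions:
 f(x) = C1 + C2*erf(sqrt(10)*x/8)


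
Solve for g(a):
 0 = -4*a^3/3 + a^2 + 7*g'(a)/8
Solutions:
 g(a) = C1 + 8*a^4/21 - 8*a^3/21


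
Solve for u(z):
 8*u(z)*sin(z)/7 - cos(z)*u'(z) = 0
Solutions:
 u(z) = C1/cos(z)^(8/7)


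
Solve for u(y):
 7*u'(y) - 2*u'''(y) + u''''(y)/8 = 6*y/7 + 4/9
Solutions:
 u(y) = C1 + C2*exp(2*y) + C3*exp(y*(7 - sqrt(77))) + C4*exp(y*(7 + sqrt(77))) + 3*y^2/49 + 4*y/63


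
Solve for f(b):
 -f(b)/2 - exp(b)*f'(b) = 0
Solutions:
 f(b) = C1*exp(exp(-b)/2)


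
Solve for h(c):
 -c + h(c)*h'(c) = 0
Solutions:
 h(c) = -sqrt(C1 + c^2)
 h(c) = sqrt(C1 + c^2)


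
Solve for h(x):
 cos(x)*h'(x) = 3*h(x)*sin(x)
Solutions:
 h(x) = C1/cos(x)^3


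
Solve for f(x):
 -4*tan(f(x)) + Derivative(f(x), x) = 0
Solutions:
 f(x) = pi - asin(C1*exp(4*x))
 f(x) = asin(C1*exp(4*x))


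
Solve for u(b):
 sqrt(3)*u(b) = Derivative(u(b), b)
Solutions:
 u(b) = C1*exp(sqrt(3)*b)


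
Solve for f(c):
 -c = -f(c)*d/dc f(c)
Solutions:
 f(c) = -sqrt(C1 + c^2)
 f(c) = sqrt(C1 + c^2)


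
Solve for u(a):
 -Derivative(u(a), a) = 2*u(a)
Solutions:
 u(a) = C1*exp(-2*a)


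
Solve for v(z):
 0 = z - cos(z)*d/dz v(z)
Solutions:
 v(z) = C1 + Integral(z/cos(z), z)


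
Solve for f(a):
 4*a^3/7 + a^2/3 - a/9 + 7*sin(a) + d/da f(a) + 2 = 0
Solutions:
 f(a) = C1 - a^4/7 - a^3/9 + a^2/18 - 2*a + 7*cos(a)


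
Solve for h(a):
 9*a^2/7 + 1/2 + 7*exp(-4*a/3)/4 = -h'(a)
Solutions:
 h(a) = C1 - 3*a^3/7 - a/2 + 21*exp(-4*a/3)/16


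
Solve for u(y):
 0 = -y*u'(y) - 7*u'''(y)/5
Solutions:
 u(y) = C1 + Integral(C2*airyai(-5^(1/3)*7^(2/3)*y/7) + C3*airybi(-5^(1/3)*7^(2/3)*y/7), y)


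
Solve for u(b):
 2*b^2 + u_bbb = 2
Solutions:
 u(b) = C1 + C2*b + C3*b^2 - b^5/30 + b^3/3


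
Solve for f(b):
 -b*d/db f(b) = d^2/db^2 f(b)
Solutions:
 f(b) = C1 + C2*erf(sqrt(2)*b/2)


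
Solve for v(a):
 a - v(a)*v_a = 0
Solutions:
 v(a) = -sqrt(C1 + a^2)
 v(a) = sqrt(C1 + a^2)


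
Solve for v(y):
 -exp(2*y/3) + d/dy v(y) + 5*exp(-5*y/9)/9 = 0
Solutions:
 v(y) = C1 + 3*exp(2*y/3)/2 + exp(-5*y/9)


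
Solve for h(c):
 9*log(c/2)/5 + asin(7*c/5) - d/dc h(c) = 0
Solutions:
 h(c) = C1 + 9*c*log(c)/5 + c*asin(7*c/5) - 9*c/5 - 9*c*log(2)/5 + sqrt(25 - 49*c^2)/7


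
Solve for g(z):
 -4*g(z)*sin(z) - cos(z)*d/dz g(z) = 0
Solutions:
 g(z) = C1*cos(z)^4


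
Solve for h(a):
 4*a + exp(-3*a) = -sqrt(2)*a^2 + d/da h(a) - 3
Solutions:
 h(a) = C1 + sqrt(2)*a^3/3 + 2*a^2 + 3*a - exp(-3*a)/3


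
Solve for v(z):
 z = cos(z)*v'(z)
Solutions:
 v(z) = C1 + Integral(z/cos(z), z)


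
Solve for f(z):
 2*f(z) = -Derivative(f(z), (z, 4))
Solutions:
 f(z) = (C1*sin(2^(3/4)*z/2) + C2*cos(2^(3/4)*z/2))*exp(-2^(3/4)*z/2) + (C3*sin(2^(3/4)*z/2) + C4*cos(2^(3/4)*z/2))*exp(2^(3/4)*z/2)


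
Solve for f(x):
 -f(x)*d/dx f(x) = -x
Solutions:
 f(x) = -sqrt(C1 + x^2)
 f(x) = sqrt(C1 + x^2)


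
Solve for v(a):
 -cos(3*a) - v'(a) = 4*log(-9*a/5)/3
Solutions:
 v(a) = C1 - 4*a*log(-a)/3 - 3*a*log(3) + a*log(15)/3 + 4*a/3 + a*log(5) - sin(3*a)/3


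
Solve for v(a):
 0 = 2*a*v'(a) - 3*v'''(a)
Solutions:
 v(a) = C1 + Integral(C2*airyai(2^(1/3)*3^(2/3)*a/3) + C3*airybi(2^(1/3)*3^(2/3)*a/3), a)


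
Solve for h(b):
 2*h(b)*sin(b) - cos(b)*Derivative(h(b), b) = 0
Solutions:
 h(b) = C1/cos(b)^2


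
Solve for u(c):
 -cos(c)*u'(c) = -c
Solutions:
 u(c) = C1 + Integral(c/cos(c), c)


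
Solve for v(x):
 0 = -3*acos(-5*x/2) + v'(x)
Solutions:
 v(x) = C1 + 3*x*acos(-5*x/2) + 3*sqrt(4 - 25*x^2)/5


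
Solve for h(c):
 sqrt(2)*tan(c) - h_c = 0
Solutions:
 h(c) = C1 - sqrt(2)*log(cos(c))


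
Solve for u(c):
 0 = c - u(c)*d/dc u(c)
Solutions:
 u(c) = -sqrt(C1 + c^2)
 u(c) = sqrt(C1 + c^2)


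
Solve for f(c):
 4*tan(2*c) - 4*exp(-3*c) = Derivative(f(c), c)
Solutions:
 f(c) = C1 + log(tan(2*c)^2 + 1) + 4*exp(-3*c)/3


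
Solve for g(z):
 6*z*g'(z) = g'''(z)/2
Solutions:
 g(z) = C1 + Integral(C2*airyai(12^(1/3)*z) + C3*airybi(12^(1/3)*z), z)


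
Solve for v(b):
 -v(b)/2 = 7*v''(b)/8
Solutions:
 v(b) = C1*sin(2*sqrt(7)*b/7) + C2*cos(2*sqrt(7)*b/7)


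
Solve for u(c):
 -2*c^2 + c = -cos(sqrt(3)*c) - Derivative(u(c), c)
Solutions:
 u(c) = C1 + 2*c^3/3 - c^2/2 - sqrt(3)*sin(sqrt(3)*c)/3


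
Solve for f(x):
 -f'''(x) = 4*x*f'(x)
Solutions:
 f(x) = C1 + Integral(C2*airyai(-2^(2/3)*x) + C3*airybi(-2^(2/3)*x), x)


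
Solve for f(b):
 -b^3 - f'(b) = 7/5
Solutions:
 f(b) = C1 - b^4/4 - 7*b/5


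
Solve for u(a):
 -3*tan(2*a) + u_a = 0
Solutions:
 u(a) = C1 - 3*log(cos(2*a))/2


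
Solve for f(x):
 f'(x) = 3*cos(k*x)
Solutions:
 f(x) = C1 + 3*sin(k*x)/k


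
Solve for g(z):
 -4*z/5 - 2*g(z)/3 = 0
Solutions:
 g(z) = -6*z/5


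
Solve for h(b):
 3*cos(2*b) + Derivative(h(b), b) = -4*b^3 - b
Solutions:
 h(b) = C1 - b^4 - b^2/2 - 3*sin(2*b)/2
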